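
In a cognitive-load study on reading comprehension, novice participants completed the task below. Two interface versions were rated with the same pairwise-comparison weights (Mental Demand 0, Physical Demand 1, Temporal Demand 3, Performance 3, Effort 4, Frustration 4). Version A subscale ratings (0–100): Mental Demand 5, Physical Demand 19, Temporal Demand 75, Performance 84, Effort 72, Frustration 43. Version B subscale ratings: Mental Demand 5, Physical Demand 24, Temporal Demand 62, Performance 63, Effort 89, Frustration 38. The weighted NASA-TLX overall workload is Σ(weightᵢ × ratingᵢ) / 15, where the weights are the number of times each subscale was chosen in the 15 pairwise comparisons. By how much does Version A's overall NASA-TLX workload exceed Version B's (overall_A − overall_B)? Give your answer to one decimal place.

Version A weighted sum = 0·5 + 1·19 + 3·75 + 3·84 + 4·72 + 4·43 = 0 + 19 + 225 + 252 + 288 + 172 = 956; overall_A = 956/15 = 63.7333.
Version B weighted sum = 0·5 + 1·24 + 3·62 + 3·63 + 4·89 + 4·38 = 0 + 24 + 186 + 189 + 356 + 152 = 907; overall_B = 907/15 = 60.4667.
Difference = 63.7333 − 60.4667 = 3.2666 ≈ 3.3.

3.3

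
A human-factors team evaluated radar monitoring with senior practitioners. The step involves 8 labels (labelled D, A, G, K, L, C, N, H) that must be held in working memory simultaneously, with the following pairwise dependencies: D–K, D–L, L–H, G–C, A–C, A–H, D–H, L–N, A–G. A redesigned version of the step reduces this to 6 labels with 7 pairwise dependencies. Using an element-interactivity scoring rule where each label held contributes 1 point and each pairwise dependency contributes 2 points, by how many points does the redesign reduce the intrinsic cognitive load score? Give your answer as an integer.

Original: 8 × 1 + 9 × 2 = 8 + 18 = 26.
Redesigned: 6 × 1 + 7 × 2 = 6 + 14 = 20.
Reduction = 26 − 20 = 6.

6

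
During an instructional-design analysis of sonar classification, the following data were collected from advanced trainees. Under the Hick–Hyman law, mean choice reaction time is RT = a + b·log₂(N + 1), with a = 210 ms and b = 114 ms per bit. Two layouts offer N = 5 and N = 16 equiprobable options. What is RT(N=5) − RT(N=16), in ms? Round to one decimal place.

-171.3

RT(5) = 210 + 114·log₂(6) = 210 + 114·2.5850 = 504.6900 ms.
RT(16) = 210 + 114·log₂(17) = 210 + 114·4.0875 = 675.9750 ms.
Difference = 504.6900 − 675.9750 = -171.2850 ≈ -171.3 ms.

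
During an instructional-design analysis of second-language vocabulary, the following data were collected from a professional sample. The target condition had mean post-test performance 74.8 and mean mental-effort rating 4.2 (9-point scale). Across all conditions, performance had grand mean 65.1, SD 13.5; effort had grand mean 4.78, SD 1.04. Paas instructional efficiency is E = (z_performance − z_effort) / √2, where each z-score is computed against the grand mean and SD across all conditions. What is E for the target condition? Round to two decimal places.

z_performance = (74.8 − 65.1) / 13.5 = 9.7000 / 13.5 = 0.7185.
z_effort = (4.2 − 4.78) / 1.04 = -0.5800 / 1.04 = -0.5577.
z_P − z_E = 0.7185 − (-0.5577) = 1.2762.
E = 1.2762 / √2 = 1.2762 / 1.41421 = 0.9024 ≈ 0.90.

0.90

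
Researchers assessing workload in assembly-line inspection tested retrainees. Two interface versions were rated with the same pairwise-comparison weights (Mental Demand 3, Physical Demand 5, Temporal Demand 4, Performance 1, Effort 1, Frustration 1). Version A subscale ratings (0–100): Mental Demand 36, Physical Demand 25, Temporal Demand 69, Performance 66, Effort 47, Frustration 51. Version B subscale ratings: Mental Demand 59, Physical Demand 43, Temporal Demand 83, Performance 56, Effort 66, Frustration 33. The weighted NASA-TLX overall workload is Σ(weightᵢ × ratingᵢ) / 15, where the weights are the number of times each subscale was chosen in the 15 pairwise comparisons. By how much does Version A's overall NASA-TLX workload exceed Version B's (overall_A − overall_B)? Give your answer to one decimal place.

Version A weighted sum = 3·36 + 5·25 + 4·69 + 1·66 + 1·47 + 1·51 = 108 + 125 + 276 + 66 + 47 + 51 = 673; overall_A = 673/15 = 44.8667.
Version B weighted sum = 3·59 + 5·43 + 4·83 + 1·56 + 1·66 + 1·33 = 177 + 215 + 332 + 56 + 66 + 33 = 879; overall_B = 879/15 = 58.6000.
Difference = 44.8667 − 58.6000 = -13.7333 ≈ -13.7.

-13.7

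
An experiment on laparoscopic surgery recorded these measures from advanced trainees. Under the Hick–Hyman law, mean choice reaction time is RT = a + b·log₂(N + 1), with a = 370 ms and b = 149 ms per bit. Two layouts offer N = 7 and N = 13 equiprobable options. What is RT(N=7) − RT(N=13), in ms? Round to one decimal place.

RT(7) = 370 + 149·log₂(8) = 370 + 149·3.0000 = 817.0000 ms.
RT(13) = 370 + 149·log₂(14) = 370 + 149·3.8074 = 937.3026 ms.
Difference = 817.0000 − 937.3026 = -120.3026 ≈ -120.3 ms.

-120.3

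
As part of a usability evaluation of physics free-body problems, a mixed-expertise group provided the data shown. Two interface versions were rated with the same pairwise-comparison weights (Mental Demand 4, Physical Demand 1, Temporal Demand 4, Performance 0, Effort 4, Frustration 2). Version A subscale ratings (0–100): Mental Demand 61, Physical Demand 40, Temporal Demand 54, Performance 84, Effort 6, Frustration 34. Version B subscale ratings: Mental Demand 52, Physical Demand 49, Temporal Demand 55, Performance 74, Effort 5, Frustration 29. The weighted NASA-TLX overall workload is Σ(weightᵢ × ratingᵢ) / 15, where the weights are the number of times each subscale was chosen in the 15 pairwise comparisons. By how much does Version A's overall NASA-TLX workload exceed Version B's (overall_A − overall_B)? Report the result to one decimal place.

Version A weighted sum = 4·61 + 1·40 + 4·54 + 0·84 + 4·6 + 2·34 = 244 + 40 + 216 + 0 + 24 + 68 = 592; overall_A = 592/15 = 39.4667.
Version B weighted sum = 4·52 + 1·49 + 4·55 + 0·74 + 4·5 + 2·29 = 208 + 49 + 220 + 0 + 20 + 58 = 555; overall_B = 555/15 = 37.0000.
Difference = 39.4667 − 37.0000 = 2.4667 ≈ 2.5.

2.5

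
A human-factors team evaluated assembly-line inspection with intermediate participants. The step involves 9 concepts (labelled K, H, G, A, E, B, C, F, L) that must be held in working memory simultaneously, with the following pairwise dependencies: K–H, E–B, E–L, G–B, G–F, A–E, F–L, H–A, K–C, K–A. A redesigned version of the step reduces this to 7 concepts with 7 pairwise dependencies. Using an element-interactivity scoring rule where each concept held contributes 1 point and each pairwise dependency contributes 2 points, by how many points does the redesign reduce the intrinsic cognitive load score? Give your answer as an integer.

Original: 9 × 1 + 10 × 2 = 9 + 20 = 29.
Redesigned: 7 × 1 + 7 × 2 = 7 + 14 = 21.
Reduction = 29 − 21 = 8.

8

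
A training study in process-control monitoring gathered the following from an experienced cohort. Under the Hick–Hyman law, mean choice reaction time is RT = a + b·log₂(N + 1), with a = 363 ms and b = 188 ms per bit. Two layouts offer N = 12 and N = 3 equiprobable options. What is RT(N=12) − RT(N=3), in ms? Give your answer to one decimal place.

319.7

RT(12) = 363 + 188·log₂(13) = 363 + 188·3.7004 = 1058.6752 ms.
RT(3) = 363 + 188·log₂(4) = 363 + 188·2.0000 = 739.0000 ms.
Difference = 1058.6752 − 739.0000 = 319.6752 ≈ 319.7 ms.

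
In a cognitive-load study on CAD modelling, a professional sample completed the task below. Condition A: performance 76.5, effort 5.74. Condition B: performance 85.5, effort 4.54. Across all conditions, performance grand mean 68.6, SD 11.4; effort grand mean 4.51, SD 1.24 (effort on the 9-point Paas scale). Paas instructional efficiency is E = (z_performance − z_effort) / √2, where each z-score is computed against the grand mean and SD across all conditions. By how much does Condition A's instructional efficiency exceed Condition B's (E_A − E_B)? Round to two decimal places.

-1.24

Condition A: z_P = (76.5 − 68.6)/11.4 = 0.6930; z_E = (5.74 − 4.51)/1.24 = 0.9919; E_A = (0.6930 − 0.9919)/√2 = -0.2114.
Condition B: z_P = (85.5 − 68.6)/11.4 = 1.4825; z_E = (4.54 − 4.51)/1.24 = 0.0242; E_B = (1.4825 − 0.0242)/√2 = 1.0312.
E_A − E_B = -0.2114 − 1.0312 = -1.2426 ≈ -1.24.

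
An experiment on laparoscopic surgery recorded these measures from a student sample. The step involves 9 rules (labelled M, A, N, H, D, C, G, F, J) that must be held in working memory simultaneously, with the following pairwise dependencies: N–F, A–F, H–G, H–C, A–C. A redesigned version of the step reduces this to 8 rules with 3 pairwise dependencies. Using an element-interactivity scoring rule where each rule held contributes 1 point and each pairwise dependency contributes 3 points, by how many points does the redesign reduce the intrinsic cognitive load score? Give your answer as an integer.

Original: 9 × 1 + 5 × 3 = 9 + 15 = 24.
Redesigned: 8 × 1 + 3 × 3 = 8 + 9 = 17.
Reduction = 24 − 17 = 7.

7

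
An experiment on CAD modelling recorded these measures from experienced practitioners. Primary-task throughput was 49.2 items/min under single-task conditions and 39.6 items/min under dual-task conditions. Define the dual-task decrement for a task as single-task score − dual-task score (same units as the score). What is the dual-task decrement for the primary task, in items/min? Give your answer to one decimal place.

Decrement = 49.2 − 39.6 = 9.6000 items/min ≈ 9.6 items/min.

9.6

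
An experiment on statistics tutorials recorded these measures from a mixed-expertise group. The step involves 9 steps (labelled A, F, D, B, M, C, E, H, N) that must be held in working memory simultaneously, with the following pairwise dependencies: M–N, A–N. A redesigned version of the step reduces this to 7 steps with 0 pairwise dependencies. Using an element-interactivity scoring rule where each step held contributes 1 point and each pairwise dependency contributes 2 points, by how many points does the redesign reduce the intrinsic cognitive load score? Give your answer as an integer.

6

Original: 9 × 1 + 2 × 2 = 9 + 4 = 13.
Redesigned: 7 × 1 + 0 × 2 = 7 + 0 = 7.
Reduction = 13 − 7 = 6.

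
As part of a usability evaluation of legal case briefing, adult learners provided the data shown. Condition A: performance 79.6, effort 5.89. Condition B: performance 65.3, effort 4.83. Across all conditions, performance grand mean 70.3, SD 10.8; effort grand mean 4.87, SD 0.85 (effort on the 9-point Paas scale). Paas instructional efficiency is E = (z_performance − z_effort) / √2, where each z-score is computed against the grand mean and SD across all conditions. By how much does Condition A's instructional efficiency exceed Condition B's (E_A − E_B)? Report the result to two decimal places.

Condition A: z_P = (79.6 − 70.3)/10.8 = 0.8611; z_E = (5.89 − 4.87)/0.85 = 1.2000; E_A = (0.8611 − 1.2000)/√2 = -0.2396.
Condition B: z_P = (65.3 − 70.3)/10.8 = -0.4630; z_E = (4.83 − 4.87)/0.85 = -0.0471; E_B = (-0.4630 − (-0.0471))/√2 = -0.2941.
E_A − E_B = -0.2396 − (-0.2941) = 0.0545 ≈ 0.05.

0.05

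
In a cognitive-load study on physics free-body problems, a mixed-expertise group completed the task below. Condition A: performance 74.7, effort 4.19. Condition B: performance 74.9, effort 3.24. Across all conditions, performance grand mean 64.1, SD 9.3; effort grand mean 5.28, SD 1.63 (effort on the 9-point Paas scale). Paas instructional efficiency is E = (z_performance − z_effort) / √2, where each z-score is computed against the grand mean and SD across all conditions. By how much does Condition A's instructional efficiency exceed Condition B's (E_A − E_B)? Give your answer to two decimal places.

Condition A: z_P = (74.7 − 64.1)/9.3 = 1.1398; z_E = (4.19 − 5.28)/1.63 = -0.6687; E_A = (1.1398 − (-0.6687))/√2 = 1.2788.
Condition B: z_P = (74.9 − 64.1)/9.3 = 1.1613; z_E = (3.24 − 5.28)/1.63 = -1.2515; E_B = (1.1613 − (-1.2515))/√2 = 1.7061.
E_A − E_B = 1.2788 − 1.7061 = -0.4273 ≈ -0.43.

-0.43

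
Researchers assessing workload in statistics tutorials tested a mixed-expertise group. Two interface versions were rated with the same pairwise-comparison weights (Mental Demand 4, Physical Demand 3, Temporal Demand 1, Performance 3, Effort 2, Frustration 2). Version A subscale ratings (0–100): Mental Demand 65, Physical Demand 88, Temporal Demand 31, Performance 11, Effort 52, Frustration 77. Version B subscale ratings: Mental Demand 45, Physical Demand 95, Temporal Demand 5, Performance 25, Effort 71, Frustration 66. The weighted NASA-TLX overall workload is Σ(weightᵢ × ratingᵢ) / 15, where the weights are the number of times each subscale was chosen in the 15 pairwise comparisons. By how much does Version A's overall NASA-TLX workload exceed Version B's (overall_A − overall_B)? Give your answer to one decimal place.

1.8

Version A weighted sum = 4·65 + 3·88 + 1·31 + 3·11 + 2·52 + 2·77 = 260 + 264 + 31 + 33 + 104 + 154 = 846; overall_A = 846/15 = 56.4000.
Version B weighted sum = 4·45 + 3·95 + 1·5 + 3·25 + 2·71 + 2·66 = 180 + 285 + 5 + 75 + 142 + 132 = 819; overall_B = 819/15 = 54.6000.
Difference = 56.4000 − 54.6000 = 1.8000 ≈ 1.8.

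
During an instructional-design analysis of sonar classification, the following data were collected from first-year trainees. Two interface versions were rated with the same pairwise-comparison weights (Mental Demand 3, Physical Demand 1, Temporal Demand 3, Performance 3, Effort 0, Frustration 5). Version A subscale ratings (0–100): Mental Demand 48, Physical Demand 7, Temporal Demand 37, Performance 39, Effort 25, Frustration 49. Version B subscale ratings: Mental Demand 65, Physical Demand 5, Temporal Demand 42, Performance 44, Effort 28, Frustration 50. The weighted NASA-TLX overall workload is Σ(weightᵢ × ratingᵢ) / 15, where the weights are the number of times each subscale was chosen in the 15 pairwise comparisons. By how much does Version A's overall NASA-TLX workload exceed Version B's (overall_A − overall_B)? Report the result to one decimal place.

Version A weighted sum = 3·48 + 1·7 + 3·37 + 3·39 + 0·25 + 5·49 = 144 + 7 + 111 + 117 + 0 + 245 = 624; overall_A = 624/15 = 41.6000.
Version B weighted sum = 3·65 + 1·5 + 3·42 + 3·44 + 0·28 + 5·50 = 195 + 5 + 126 + 132 + 0 + 250 = 708; overall_B = 708/15 = 47.2000.
Difference = 41.6000 − 47.2000 = -5.6000 ≈ -5.6.

-5.6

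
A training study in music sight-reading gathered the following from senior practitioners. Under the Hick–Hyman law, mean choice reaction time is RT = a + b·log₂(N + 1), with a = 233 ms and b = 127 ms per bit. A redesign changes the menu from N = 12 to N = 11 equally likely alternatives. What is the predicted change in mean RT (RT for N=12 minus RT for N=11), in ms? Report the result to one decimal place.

14.7

RT(12) = 233 + 127·log₂(13) = 233 + 127·3.7004 = 702.9508 ms.
RT(11) = 233 + 127·log₂(12) = 233 + 127·3.5850 = 688.2950 ms.
Difference = 702.9508 − 688.2950 = 14.6558 ≈ 14.7 ms.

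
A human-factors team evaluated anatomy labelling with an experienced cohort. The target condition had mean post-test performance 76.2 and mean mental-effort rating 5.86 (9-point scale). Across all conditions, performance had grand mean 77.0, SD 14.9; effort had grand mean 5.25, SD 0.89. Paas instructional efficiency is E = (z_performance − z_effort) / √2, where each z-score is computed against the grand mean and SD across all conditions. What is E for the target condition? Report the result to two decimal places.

z_performance = (76.2 − 77.0) / 14.9 = -0.8000 / 14.9 = -0.0537.
z_effort = (5.86 − 5.25) / 0.89 = 0.6100 / 0.89 = 0.6854.
z_P − z_E = -0.0537 − 0.6854 = -0.7391.
E = -0.7391 / √2 = -0.7391 / 1.41421 = -0.5226 ≈ -0.52.

-0.52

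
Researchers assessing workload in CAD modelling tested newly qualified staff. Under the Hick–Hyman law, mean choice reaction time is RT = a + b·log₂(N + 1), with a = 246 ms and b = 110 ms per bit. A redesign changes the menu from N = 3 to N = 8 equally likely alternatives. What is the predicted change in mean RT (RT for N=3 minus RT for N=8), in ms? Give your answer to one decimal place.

-128.7

RT(3) = 246 + 110·log₂(4) = 246 + 110·2.0000 = 466.0000 ms.
RT(8) = 246 + 110·log₂(9) = 246 + 110·3.1699 = 594.6890 ms.
Difference = 466.0000 − 594.6890 = -128.6890 ≈ -128.7 ms.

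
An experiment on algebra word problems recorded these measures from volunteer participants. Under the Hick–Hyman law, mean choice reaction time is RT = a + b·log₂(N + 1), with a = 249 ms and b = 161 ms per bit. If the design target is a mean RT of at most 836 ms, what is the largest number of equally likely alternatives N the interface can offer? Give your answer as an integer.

Set 249 + 161·log₂(N + 1) ≤ 836.
log₂(N + 1) ≤ (836 − 249) / 161 = 3.6460.
N + 1 ≤ 2^3.6460 = 12.5186.
N ≤ 11.5186, so the largest integer N is 11.

11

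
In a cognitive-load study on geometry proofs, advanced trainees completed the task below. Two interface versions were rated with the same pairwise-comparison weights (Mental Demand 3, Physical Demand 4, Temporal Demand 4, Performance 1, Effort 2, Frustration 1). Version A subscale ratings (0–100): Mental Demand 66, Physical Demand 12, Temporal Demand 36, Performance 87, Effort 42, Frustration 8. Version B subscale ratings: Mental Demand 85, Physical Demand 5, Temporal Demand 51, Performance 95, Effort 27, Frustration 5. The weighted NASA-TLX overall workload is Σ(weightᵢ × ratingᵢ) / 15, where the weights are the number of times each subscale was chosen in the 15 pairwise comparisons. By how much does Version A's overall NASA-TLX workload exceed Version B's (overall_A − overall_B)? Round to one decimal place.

-4.3

Version A weighted sum = 3·66 + 4·12 + 4·36 + 1·87 + 2·42 + 1·8 = 198 + 48 + 144 + 87 + 84 + 8 = 569; overall_A = 569/15 = 37.9333.
Version B weighted sum = 3·85 + 4·5 + 4·51 + 1·95 + 2·27 + 1·5 = 255 + 20 + 204 + 95 + 54 + 5 = 633; overall_B = 633/15 = 42.2000.
Difference = 37.9333 − 42.2000 = -4.2667 ≈ -4.3.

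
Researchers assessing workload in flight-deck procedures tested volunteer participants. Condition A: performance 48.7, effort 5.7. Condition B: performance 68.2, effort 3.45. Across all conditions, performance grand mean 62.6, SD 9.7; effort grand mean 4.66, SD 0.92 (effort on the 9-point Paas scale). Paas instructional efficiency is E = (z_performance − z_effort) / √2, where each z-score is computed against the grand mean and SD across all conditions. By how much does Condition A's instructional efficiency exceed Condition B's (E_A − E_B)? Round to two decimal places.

Condition A: z_P = (48.7 − 62.6)/9.7 = -1.4330; z_E = (5.7 − 4.66)/0.92 = 1.1304; E_A = (-1.4330 − 1.1304)/√2 = -1.8126.
Condition B: z_P = (68.2 − 62.6)/9.7 = 0.5773; z_E = (3.45 − 4.66)/0.92 = -1.3152; E_B = (0.5773 − (-1.3152))/√2 = 1.3382.
E_A − E_B = -1.8126 − 1.3382 = -3.1508 ≈ -3.15.

-3.15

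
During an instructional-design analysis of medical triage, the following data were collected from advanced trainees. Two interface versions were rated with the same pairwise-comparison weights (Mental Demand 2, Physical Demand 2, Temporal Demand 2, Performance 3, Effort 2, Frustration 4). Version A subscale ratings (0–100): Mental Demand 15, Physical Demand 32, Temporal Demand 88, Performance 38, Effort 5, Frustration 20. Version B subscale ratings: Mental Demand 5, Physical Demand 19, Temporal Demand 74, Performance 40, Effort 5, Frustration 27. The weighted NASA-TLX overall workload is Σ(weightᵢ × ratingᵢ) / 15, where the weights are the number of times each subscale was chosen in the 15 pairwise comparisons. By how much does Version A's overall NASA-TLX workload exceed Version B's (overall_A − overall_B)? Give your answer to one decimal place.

2.7

Version A weighted sum = 2·15 + 2·32 + 2·88 + 3·38 + 2·5 + 4·20 = 30 + 64 + 176 + 114 + 10 + 80 = 474; overall_A = 474/15 = 31.6000.
Version B weighted sum = 2·5 + 2·19 + 2·74 + 3·40 + 2·5 + 4·27 = 10 + 38 + 148 + 120 + 10 + 108 = 434; overall_B = 434/15 = 28.9333.
Difference = 31.6000 − 28.9333 = 2.6667 ≈ 2.7.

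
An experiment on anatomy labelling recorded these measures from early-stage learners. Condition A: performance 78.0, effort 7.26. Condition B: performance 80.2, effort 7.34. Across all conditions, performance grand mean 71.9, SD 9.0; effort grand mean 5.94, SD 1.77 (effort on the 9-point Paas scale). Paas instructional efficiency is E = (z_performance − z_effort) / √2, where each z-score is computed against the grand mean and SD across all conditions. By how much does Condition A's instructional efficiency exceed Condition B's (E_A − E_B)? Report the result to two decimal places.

Condition A: z_P = (78.0 − 71.9)/9.0 = 0.6778; z_E = (7.26 − 5.94)/1.77 = 0.7458; E_A = (0.6778 − 0.7458)/√2 = -0.0481.
Condition B: z_P = (80.2 − 71.9)/9.0 = 0.9222; z_E = (7.34 − 5.94)/1.77 = 0.7910; E_B = (0.9222 − 0.7910)/√2 = 0.0928.
E_A − E_B = -0.0481 − 0.0928 = -0.1409 ≈ -0.14.

-0.14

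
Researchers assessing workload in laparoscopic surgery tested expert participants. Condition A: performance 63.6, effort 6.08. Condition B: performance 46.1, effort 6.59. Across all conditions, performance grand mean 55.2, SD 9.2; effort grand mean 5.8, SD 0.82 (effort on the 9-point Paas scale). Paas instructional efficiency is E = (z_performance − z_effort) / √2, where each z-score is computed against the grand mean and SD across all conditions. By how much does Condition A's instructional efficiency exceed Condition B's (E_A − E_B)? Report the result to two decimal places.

Condition A: z_P = (63.6 − 55.2)/9.2 = 0.9130; z_E = (6.08 − 5.8)/0.82 = 0.3415; E_A = (0.9130 − 0.3415)/√2 = 0.4041.
Condition B: z_P = (46.1 − 55.2)/9.2 = -0.9891; z_E = (6.59 − 5.8)/0.82 = 0.9634; E_B = (-0.9891 − 0.9634)/√2 = -1.3806.
E_A − E_B = 0.4041 − (-1.3806) = 1.7847 ≈ 1.78.

1.78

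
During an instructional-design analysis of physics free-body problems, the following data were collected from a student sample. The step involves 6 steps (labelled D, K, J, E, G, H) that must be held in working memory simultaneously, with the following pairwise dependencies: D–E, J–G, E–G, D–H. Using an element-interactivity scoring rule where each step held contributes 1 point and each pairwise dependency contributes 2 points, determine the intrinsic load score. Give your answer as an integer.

14

Count of steps held simultaneously: 6.
Count of pairwise dependencies listed: 4.
Element contribution: 6 × 1 = 6.
Interaction contribution: 4 × 2 = 8.
Intrinsic load = 6 + 8 = 14.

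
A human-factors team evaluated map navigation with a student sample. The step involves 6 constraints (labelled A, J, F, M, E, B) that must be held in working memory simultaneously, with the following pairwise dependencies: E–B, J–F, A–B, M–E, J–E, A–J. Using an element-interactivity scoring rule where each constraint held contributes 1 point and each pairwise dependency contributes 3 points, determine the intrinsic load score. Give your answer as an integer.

24

Count of constraints held simultaneously: 6.
Count of pairwise dependencies listed: 6.
Element contribution: 6 × 1 = 6.
Interaction contribution: 6 × 3 = 18.
Intrinsic load = 6 + 18 = 24.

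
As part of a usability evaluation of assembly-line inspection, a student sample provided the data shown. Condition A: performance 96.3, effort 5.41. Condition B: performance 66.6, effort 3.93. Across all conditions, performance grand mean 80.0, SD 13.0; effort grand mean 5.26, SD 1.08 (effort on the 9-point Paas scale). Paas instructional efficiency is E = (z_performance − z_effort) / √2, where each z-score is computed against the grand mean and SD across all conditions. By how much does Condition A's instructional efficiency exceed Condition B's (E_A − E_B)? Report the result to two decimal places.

Condition A: z_P = (96.3 − 80.0)/13.0 = 1.2538; z_E = (5.41 − 5.26)/1.08 = 0.1389; E_A = (1.2538 − 0.1389)/√2 = 0.7884.
Condition B: z_P = (66.6 − 80.0)/13.0 = -1.0308; z_E = (3.93 − 5.26)/1.08 = -1.2315; E_B = (-1.0308 − (-1.2315))/√2 = 0.1419.
E_A − E_B = 0.7884 − 0.1419 = 0.6465 ≈ 0.65.

0.65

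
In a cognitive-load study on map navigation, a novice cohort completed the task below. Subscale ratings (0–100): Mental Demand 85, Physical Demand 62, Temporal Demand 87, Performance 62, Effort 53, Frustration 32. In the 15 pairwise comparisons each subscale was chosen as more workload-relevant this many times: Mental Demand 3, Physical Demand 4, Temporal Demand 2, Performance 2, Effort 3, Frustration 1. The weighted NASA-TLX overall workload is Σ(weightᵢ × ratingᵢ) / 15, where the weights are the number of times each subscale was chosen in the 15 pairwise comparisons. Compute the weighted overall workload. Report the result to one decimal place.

The tallies are the weights (they sum to 15).
Weighted sum = 3·85 + 4·62 + 2·87 + 2·62 + 3·53 + 1·32
            = 255 + 248 + 174 + 124 + 159 + 32 = 992.
Overall workload = 992 / 15 = 66.1333 ≈ 66.1.

66.1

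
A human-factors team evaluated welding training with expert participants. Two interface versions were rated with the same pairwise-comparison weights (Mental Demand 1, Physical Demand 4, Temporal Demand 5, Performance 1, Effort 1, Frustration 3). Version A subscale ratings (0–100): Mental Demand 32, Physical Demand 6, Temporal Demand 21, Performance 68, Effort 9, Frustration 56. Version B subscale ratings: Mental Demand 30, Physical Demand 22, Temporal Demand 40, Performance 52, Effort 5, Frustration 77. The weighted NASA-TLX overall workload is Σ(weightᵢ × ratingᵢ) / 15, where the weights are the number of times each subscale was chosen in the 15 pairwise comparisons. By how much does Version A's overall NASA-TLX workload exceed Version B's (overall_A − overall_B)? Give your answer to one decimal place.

Version A weighted sum = 1·32 + 4·6 + 5·21 + 1·68 + 1·9 + 3·56 = 32 + 24 + 105 + 68 + 9 + 168 = 406; overall_A = 406/15 = 27.0667.
Version B weighted sum = 1·30 + 4·22 + 5·40 + 1·52 + 1·5 + 3·77 = 30 + 88 + 200 + 52 + 5 + 231 = 606; overall_B = 606/15 = 40.4000.
Difference = 27.0667 − 40.4000 = -13.3333 ≈ -13.3.

-13.3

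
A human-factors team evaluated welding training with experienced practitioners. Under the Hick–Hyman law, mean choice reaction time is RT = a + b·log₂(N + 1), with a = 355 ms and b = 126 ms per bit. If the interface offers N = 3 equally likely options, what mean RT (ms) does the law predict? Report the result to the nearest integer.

log₂(3 + 1) = log₂(4) = 2.0000.
RT = 355 + 126 × 2.0000 = 355 + 252.0000 = 607.0000 ms.
≈ 607 ms.

607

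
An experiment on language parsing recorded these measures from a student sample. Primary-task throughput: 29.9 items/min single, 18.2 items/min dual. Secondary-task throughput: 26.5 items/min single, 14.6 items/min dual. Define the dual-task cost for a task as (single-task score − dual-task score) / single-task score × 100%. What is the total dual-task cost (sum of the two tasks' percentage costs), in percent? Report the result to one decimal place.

84.0

Primary cost = (29.9 − 18.2) / 29.9 × 100% = 39.1304%.
Secondary cost = (26.5 − 14.6) / 26.5 × 100% = 44.9057%.
Total = 39.1304% + 44.9057% = 84.0361% ≈ 84.0%.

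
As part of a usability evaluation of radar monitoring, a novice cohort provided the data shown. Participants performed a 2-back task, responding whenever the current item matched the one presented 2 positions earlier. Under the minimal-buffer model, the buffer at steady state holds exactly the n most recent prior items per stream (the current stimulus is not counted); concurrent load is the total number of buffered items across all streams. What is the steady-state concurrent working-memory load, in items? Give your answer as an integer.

The buffer holds the 2 most recent prior items.
Steady-state concurrent load = 2 items.

2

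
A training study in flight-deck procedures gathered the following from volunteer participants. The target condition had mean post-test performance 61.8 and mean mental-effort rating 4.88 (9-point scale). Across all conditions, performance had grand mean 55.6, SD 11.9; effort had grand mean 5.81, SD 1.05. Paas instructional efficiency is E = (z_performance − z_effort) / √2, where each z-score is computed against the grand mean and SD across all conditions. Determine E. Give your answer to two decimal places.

0.99

z_performance = (61.8 − 55.6) / 11.9 = 6.2000 / 11.9 = 0.5210.
z_effort = (4.88 − 5.81) / 1.05 = -0.9300 / 1.05 = -0.8857.
z_P − z_E = 0.5210 − (-0.8857) = 1.4067.
E = 1.4067 / √2 = 1.4067 / 1.41421 = 0.9947 ≈ 0.99.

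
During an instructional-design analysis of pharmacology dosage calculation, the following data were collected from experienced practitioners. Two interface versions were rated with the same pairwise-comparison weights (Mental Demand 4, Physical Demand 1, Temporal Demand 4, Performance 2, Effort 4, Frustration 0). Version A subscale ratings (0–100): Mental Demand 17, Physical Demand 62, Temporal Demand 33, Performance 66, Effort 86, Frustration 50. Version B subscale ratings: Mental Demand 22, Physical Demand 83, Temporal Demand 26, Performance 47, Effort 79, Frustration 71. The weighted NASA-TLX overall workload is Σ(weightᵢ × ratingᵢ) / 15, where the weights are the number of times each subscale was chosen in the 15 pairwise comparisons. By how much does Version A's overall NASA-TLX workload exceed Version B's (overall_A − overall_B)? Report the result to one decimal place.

3.5

Version A weighted sum = 4·17 + 1·62 + 4·33 + 2·66 + 4·86 + 0·50 = 68 + 62 + 132 + 132 + 344 + 0 = 738; overall_A = 738/15 = 49.2000.
Version B weighted sum = 4·22 + 1·83 + 4·26 + 2·47 + 4·79 + 0·71 = 88 + 83 + 104 + 94 + 316 + 0 = 685; overall_B = 685/15 = 45.6667.
Difference = 49.2000 − 45.6667 = 3.5333 ≈ 3.5.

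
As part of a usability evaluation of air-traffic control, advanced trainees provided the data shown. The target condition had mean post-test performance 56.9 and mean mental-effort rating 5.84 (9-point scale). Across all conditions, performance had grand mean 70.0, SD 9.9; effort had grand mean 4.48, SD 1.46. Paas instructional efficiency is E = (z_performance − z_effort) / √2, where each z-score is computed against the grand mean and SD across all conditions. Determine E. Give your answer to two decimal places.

z_performance = (56.9 − 70.0) / 9.9 = -13.1000 / 9.9 = -1.3232.
z_effort = (5.84 − 4.48) / 1.46 = 1.3600 / 1.46 = 0.9315.
z_P − z_E = -1.3232 − 0.9315 = -2.2547.
E = -2.2547 / √2 = -2.2547 / 1.41421 = -1.5943 ≈ -1.59.

-1.59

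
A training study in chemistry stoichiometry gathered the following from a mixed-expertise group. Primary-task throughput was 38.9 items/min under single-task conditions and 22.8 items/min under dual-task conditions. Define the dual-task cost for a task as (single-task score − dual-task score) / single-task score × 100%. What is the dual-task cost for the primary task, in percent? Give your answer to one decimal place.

Cost = (38.9 − 22.8) / 38.9 × 100%
     = 16.1000 / 38.9 × 100% = 41.3882%.
≈ 41.4%.

41.4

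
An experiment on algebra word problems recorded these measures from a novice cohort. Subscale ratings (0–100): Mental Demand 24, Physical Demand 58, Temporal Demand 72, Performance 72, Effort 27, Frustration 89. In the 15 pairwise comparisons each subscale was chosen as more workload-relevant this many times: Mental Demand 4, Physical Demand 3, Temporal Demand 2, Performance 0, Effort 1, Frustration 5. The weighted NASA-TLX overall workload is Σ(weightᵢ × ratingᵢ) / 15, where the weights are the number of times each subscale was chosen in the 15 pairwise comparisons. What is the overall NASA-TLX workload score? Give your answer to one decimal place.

The tallies are the weights (they sum to 15).
Weighted sum = 4·24 + 3·58 + 2·72 + 0·72 + 1·27 + 5·89
            = 96 + 174 + 144 + 0 + 27 + 445 = 886.
Overall workload = 886 / 15 = 59.0667 ≈ 59.1.

59.1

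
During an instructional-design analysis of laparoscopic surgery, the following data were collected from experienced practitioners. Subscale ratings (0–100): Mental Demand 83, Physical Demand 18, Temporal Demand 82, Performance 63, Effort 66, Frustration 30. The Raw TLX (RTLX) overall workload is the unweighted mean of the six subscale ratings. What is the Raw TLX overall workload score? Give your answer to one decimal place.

57.0

Sum of ratings = 83 + 18 + 82 + 63 + 66 + 30 = 342.
RTLX = 342 / 6 = 57.0000 ≈ 57.0.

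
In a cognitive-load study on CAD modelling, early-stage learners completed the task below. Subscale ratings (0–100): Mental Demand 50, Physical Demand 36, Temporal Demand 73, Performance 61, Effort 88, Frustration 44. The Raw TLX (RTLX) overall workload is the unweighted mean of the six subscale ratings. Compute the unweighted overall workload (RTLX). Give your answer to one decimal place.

58.7

Sum of ratings = 50 + 36 + 73 + 61 + 88 + 44 = 352.
RTLX = 352 / 6 = 58.6667 ≈ 58.7.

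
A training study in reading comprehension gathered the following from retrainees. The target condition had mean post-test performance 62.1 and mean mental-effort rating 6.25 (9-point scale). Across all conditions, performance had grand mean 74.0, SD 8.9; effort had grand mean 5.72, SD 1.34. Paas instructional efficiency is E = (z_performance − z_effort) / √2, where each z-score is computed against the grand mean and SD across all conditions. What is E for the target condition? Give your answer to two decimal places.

-1.23

z_performance = (62.1 − 74.0) / 8.9 = -11.9000 / 8.9 = -1.3371.
z_effort = (6.25 − 5.72) / 1.34 = 0.5300 / 1.34 = 0.3955.
z_P − z_E = -1.3371 − 0.3955 = -1.7326.
E = -1.7326 / √2 = -1.7326 / 1.41421 = -1.2251 ≈ -1.23.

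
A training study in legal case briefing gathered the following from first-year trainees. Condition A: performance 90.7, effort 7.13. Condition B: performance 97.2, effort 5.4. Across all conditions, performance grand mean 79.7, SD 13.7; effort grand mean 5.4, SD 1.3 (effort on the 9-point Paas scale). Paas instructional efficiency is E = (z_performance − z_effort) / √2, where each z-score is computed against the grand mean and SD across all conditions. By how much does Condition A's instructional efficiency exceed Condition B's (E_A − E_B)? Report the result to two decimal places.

-1.28

Condition A: z_P = (90.7 − 79.7)/13.7 = 0.8029; z_E = (7.13 − 5.4)/1.3 = 1.3308; E_A = (0.8029 − 1.3308)/√2 = -0.3733.
Condition B: z_P = (97.2 − 79.7)/13.7 = 1.2774; z_E = (5.4 − 5.4)/1.3 = 0.0000; E_B = (1.2774 − 0.0000)/√2 = 0.9033.
E_A − E_B = -0.3733 − 0.9033 = -1.2766 ≈ -1.28.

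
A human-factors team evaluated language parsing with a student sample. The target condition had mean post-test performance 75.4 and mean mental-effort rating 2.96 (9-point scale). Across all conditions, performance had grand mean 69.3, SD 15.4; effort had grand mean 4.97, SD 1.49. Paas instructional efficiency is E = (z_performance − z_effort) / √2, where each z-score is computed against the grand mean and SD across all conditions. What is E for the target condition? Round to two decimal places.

1.23

z_performance = (75.4 − 69.3) / 15.4 = 6.1000 / 15.4 = 0.3961.
z_effort = (2.96 − 4.97) / 1.49 = -2.0100 / 1.49 = -1.3490.
z_P − z_E = 0.3961 − (-1.3490) = 1.7451.
E = 1.7451 / √2 = 1.7451 / 1.41421 = 1.2340 ≈ 1.23.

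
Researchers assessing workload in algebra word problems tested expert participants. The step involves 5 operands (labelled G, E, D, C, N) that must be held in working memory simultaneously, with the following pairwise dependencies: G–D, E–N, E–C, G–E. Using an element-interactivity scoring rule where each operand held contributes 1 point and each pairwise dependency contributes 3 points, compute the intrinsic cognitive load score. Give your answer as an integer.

Count of operands held simultaneously: 5.
Count of pairwise dependencies listed: 4.
Element contribution: 5 × 1 = 5.
Interaction contribution: 4 × 3 = 12.
Intrinsic load = 5 + 12 = 17.

17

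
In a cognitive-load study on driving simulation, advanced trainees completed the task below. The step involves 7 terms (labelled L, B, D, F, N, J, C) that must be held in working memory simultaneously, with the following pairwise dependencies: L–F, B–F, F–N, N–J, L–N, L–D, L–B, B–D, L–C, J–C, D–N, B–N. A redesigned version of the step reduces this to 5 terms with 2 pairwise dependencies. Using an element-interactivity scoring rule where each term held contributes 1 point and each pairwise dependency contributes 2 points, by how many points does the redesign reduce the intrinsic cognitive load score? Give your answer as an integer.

Original: 7 × 1 + 12 × 2 = 7 + 24 = 31.
Redesigned: 5 × 1 + 2 × 2 = 5 + 4 = 9.
Reduction = 31 − 9 = 22.

22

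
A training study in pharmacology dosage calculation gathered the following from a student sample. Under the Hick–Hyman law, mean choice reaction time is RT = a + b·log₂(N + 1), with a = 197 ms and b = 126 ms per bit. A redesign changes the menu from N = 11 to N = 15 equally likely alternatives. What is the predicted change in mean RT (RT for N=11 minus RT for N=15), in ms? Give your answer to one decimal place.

RT(11) = 197 + 126·log₂(12) = 197 + 126·3.5850 = 648.7100 ms.
RT(15) = 197 + 126·log₂(16) = 197 + 126·4.0000 = 701.0000 ms.
Difference = 648.7100 − 701.0000 = -52.2900 ≈ -52.3 ms.

-52.3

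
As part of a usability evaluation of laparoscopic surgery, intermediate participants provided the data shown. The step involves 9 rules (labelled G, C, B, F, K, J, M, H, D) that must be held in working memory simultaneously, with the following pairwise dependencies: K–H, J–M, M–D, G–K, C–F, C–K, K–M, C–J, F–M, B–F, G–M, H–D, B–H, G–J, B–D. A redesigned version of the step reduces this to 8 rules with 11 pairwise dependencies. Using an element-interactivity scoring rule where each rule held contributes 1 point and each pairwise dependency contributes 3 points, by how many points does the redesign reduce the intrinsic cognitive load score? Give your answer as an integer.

13

Original: 9 × 1 + 15 × 3 = 9 + 45 = 54.
Redesigned: 8 × 1 + 11 × 3 = 8 + 33 = 41.
Reduction = 54 − 41 = 13.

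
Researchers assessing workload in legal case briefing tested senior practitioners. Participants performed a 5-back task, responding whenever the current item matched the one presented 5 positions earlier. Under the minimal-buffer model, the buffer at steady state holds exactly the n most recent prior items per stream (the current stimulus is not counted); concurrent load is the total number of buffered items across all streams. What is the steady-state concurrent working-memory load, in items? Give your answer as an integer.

5

The buffer holds the 5 most recent prior items.
Steady-state concurrent load = 5 items.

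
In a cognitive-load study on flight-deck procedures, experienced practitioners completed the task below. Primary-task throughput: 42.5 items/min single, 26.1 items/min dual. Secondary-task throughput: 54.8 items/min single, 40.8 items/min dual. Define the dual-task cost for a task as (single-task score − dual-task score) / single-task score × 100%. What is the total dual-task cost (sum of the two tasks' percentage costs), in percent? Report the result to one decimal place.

64.1

Primary cost = (42.5 − 26.1) / 42.5 × 100% = 38.5882%.
Secondary cost = (54.8 − 40.8) / 54.8 × 100% = 25.5474%.
Total = 38.5882% + 25.5474% = 64.1356% ≈ 64.1%.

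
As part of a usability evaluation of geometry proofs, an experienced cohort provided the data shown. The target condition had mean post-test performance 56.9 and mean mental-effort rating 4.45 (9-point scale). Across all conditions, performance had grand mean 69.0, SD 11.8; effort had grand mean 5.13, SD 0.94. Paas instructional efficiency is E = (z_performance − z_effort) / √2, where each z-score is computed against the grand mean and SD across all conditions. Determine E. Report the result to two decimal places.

z_performance = (56.9 − 69.0) / 11.8 = -12.1000 / 11.8 = -1.0254.
z_effort = (4.45 − 5.13) / 0.94 = -0.6800 / 0.94 = -0.7234.
z_P − z_E = -1.0254 − (-0.7234) = -0.3020.
E = -0.3020 / √2 = -0.3020 / 1.41421 = -0.2135 ≈ -0.21.

-0.21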